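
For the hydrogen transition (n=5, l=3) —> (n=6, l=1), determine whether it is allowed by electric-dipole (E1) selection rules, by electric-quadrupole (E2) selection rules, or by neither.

Δl = 1 − 3 = -2; l_i + l_f = 4.
E1 (Δl = ±1): not satisfied.
E2 (Δl = 0,±2, l_i+l_f ≥ 2): satisfied.

E2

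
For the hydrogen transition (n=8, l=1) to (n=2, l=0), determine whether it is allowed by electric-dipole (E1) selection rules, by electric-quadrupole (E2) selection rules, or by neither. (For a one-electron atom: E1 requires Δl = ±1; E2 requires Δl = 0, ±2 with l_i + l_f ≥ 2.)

E1

Δl = 0 − 1 = -1; l_i + l_f = 1.
E1 (Δl = ±1): satisfied.
E2 (Δl = 0,±2, l_i+l_f ≥ 2): not satisfied.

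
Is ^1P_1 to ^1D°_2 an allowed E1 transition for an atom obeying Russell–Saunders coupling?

Parity must change: even → odd — passes.
ΔS = 0: S: 0 → 0 — passes.
ΔL = 0, ±1 (not L=0↔0): L: 1 → 2, ΔL = +1 — passes.
ΔJ = 0, ±1 (not J=0↔0): J: 1 → 2, ΔJ = +1 — passes.
All four E1 rules are satisfied.

allowed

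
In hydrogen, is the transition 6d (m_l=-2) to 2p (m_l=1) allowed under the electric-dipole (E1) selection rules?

forbidden

l: 2 → 1 (Δl = -1). Δl = ±1 ok.
Δm_l = 1 − (-2) = +3. E1 requires Δm_l = 0, ±1: fails.
The transition is electric-dipole forbidden.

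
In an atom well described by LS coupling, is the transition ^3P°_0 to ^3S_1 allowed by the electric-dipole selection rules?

allowed

Reading off the term symbols: S 1→1, L 1→0, J 0→1, parity odd→even.
ΔL = 0, ±1 (not L=0↔0): L: 1 → 0, ΔL = -1 — ok.
ΔS = 0: S: 1 → 1 — ok.
ΔJ = 0, ±1 (not J=0↔0): J: 0 → 1, ΔJ = +1 — ok.
Parity must change: odd → even — ok.
All four E1 rules are satisfied.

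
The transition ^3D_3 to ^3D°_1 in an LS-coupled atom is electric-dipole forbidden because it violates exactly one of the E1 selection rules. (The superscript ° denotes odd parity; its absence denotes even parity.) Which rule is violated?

ΔS = 0: S: 1 → 1 — ok.
ΔL = 0, ±1 (not L=0↔0): L: 2 → 2, ΔL = +0 — ok.
Parity must change: even → odd — ok.
ΔJ = 0, ±1 (not J=0↔0): J: 3 → 1, ΔJ = -2 — fails.

the ΔJ = 0, ±1 rule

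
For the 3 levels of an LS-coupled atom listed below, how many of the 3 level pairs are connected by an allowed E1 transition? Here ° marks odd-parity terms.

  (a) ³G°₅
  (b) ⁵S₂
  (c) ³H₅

(a)–(b): forbidden (ΔS, ΔL, ΔJ).
(a)–(c): allowed.
(b)–(c): forbidden (parity, ΔS, ΔL, ΔJ).
Allowed pairs: 1 of 3.

1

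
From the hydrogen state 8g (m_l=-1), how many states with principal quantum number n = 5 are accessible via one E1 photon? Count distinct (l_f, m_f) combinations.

3

E1 requires Δl = ±1, so l_f ∈ {3, 5}; with 0 ≤ l_f ≤ n_f−1 = 4, the allowed l_f values are {3}.
For l_f = 3: m_f ∈ {m_i−1, m_i, m_i+1} ∩ [−3, 3] = {-2, -1, 0} → 3 states.
Total: 3.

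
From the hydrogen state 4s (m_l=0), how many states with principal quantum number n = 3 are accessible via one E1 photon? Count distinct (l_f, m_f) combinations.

3

E1 requires Δl = ±1, so l_f ∈ {-1, 1}; with 0 ≤ l_f ≤ n_f−1 = 2, the allowed l_f values are {1}.
For l_f = 1: m_f ∈ {m_i−1, m_i, m_i+1} ∩ [−1, 1] = {-1, 0, 1} → 3 states.
Total: 3.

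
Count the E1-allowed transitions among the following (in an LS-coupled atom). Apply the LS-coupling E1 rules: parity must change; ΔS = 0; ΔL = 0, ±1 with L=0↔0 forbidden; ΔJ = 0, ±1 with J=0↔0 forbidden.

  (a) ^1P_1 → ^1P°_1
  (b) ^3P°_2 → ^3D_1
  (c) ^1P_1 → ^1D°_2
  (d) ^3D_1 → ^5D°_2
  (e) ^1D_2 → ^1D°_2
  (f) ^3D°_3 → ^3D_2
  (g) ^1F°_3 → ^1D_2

(a) allowed
(b) allowed
(c) allowed
(d) forbidden (ΔS fails)
(e) allowed
(f) allowed
(g) allowed
Total allowed: 6 of 7.

6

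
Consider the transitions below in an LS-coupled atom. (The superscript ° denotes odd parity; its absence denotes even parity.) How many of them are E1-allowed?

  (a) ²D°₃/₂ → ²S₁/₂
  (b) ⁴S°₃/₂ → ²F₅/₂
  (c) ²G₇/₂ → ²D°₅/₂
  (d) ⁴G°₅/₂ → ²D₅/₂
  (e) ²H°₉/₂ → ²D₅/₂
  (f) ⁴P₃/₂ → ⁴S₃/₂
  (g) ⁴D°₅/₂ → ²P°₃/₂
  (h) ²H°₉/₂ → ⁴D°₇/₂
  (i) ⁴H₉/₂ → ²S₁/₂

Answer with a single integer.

0

(a) forbidden (ΔL fails)
(b) forbidden (ΔS, ΔL fail)
(c) forbidden (ΔL fails)
(d) forbidden (ΔS, ΔL fail)
(e) forbidden (ΔL, ΔJ fail)
(f) forbidden (parity fails)
(g) forbidden (parity, ΔS fail)
(h) forbidden (parity, ΔS, ΔL fail)
(i) forbidden (parity, ΔS, ΔL, ΔJ fail)
Total allowed: 0 of 9.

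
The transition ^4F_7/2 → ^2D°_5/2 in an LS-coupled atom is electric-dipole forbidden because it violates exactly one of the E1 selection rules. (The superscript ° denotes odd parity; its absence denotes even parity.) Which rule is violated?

Initial level: S=3/2, L=3, J=7/2, parity even. Final level: S=1/2, L=2, J=5/2, parity odd.
ΔL = 0, ±1 (not L=0↔0): L: 3 → 2, ΔL = -1 — satisfied.
ΔS = 0: S: 3/2 → 1/2 — violated.
ΔJ = 0, ±1 (not J=0↔0): J: 7/2 → 5/2, ΔJ = -1 — satisfied.
Parity must change: even → odd — satisfied.

the ΔS = 0 rule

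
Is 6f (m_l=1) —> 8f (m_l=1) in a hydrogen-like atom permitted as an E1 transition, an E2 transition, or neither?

E2

Δl = 3 − 3 = +0; l_i + l_f = 6.
Δm_l = +0.
E1 (Δl = ±1, |Δm_l| ≤ 1): not satisfied.
E2 (Δl = 0,±2, l_i+l_f ≥ 2, |Δm_l| ≤ 2): satisfied.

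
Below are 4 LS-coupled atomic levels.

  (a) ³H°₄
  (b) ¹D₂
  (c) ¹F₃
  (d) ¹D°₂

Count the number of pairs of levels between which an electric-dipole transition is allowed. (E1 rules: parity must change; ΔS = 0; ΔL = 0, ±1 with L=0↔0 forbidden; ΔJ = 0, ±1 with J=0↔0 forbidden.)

2

(a)–(b): forbidden (ΔS, ΔL, ΔJ).
(a)–(c): forbidden (ΔS, ΔL).
(a)–(d): forbidden (parity, ΔS, ΔL, ΔJ).
(b)–(c): forbidden (parity).
(b)–(d): allowed.
(c)–(d): allowed.
Allowed pairs: 2 of 6.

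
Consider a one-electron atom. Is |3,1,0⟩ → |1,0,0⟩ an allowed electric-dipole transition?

Initial l = 1, final l = 0, so Δl = -1. E1 requires Δl = ±1: satisfied.
m_l: 0 → 0 (Δm_l = +0). |Δm_l| ≤ 1 satisfied.
All E1 selection rules are satisfied.

allowed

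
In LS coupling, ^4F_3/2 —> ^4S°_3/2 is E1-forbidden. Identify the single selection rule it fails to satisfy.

the ΔL = 0, ±1 rule

Initial level: S=3/2, L=3, J=3/2, parity even. Final level: S=3/2, L=0, J=3/2, parity odd.
Parity must change: even → odd — ok.
ΔS = 0: S: 3/2 → 3/2 — ok.
ΔL = 0, ±1 (not L=0↔0): L: 3 → 0, ΔL = -3 — fails.
ΔJ = 0, ±1 (not J=0↔0): J: 3/2 → 3/2, ΔJ = +0 — ok.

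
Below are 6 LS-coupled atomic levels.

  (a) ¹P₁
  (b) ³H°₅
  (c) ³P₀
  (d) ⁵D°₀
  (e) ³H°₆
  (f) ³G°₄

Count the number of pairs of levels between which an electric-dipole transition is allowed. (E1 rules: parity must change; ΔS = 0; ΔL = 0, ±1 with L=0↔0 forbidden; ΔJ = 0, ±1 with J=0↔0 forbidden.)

0

(a)–(b): forbidden (ΔS, ΔL, ΔJ).
(a)–(c): forbidden (parity, ΔS).
(a)–(d): forbidden (ΔS).
(a)–(e): forbidden (ΔS, ΔL, ΔJ).
(a)–(f): forbidden (ΔS, ΔL, ΔJ).
(b)–(c): forbidden (ΔL, ΔJ).
(b)–(d): forbidden (parity, ΔS, ΔL, ΔJ).
(b)–(e): forbidden (parity).
(b)–(f): forbidden (parity).
(c)–(d): forbidden (ΔS, ΔJ).
(c)–(e): forbidden (ΔL, ΔJ).
(c)–(f): forbidden (ΔL, ΔJ).
(d)–(e): forbidden (parity, ΔS, ΔL, ΔJ).
(d)–(f): forbidden (parity, ΔS, ΔL, ΔJ).
(e)–(f): forbidden (parity, ΔJ).
Allowed pairs: 0 of 15.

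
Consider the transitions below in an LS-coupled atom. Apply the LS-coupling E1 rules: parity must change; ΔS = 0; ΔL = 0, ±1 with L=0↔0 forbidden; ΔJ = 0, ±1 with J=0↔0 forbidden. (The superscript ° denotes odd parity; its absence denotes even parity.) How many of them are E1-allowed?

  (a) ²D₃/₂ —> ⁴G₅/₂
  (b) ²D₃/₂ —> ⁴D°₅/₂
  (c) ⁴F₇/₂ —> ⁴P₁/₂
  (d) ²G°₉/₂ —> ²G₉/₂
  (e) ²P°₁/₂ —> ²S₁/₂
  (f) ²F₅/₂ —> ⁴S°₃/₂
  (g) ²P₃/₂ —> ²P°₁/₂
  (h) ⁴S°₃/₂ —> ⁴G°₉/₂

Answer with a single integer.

3

(a) forbidden (parity, ΔS, ΔL fail)
(b) forbidden (ΔS fails)
(c) forbidden (parity, ΔL, ΔJ fail)
(d) allowed
(e) allowed
(f) forbidden (ΔS, ΔL fail)
(g) allowed
(h) forbidden (parity, ΔL, ΔJ fail)
Total allowed: 3 of 8.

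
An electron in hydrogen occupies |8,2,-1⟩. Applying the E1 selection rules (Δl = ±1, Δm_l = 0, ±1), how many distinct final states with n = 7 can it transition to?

E1 requires Δl = ±1, so l_f ∈ {1, 3}; with 0 ≤ l_f ≤ n_f−1 = 6, the allowed l_f values are {1, 3}.
For l_f = 1: m_f ∈ {m_i−1, m_i, m_i+1} ∩ [−1, 1] = {-1, 0} → 2 states.
For l_f = 3: m_f ∈ {m_i−1, m_i, m_i+1} ∩ [−3, 3] = {-2, -1, 0} → 3 states.
Total: 5.

5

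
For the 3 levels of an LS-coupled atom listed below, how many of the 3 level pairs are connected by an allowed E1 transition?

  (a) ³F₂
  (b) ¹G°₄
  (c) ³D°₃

(a)–(b): forbidden (ΔS, ΔJ).
(a)–(c): allowed.
(b)–(c): forbidden (parity, ΔS, ΔL).
Allowed pairs: 1 of 3.

1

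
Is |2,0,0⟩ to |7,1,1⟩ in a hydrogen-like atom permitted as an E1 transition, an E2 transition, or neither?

E1

Δl = 1 − 0 = +1; l_i + l_f = 1.
Δm_l = +1.
E1 (Δl = ±1, |Δm_l| ≤ 1): satisfied.
E2 (Δl = 0,±2, l_i+l_f ≥ 2, |Δm_l| ≤ 2): not satisfied.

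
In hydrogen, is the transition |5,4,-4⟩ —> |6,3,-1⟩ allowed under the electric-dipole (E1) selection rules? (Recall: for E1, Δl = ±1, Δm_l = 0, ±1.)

l: 4 → 3 (Δl = -1). Δl = ±1 satisfied.
Δm_l = -1 − (-4) = +3. E1 requires Δm_l = 0, ±1: violated.
The transition is electric-dipole forbidden.

forbidden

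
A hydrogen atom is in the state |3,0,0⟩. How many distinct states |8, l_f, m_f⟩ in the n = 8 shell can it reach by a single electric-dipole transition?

E1 requires Δl = ±1, so l_f ∈ {-1, 1}; with 0 ≤ l_f ≤ n_f−1 = 7, the allowed l_f values are {1}.
For l_f = 1: m_f ∈ {m_i−1, m_i, m_i+1} ∩ [−1, 1] = {-1, 0, 1} → 3 states.
Total: 3.

3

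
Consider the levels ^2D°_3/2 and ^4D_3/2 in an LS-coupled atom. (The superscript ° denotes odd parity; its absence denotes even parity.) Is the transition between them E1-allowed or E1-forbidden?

forbidden

Initial level: S=1/2, L=2, J=3/2, parity odd. Final level: S=3/2, L=2, J=3/2, parity even.
Parity must change: odd → even — ok.
ΔS = 0: S: 1/2 → 3/2 — fails.
ΔL = 0, ±1 (not L=0↔0): L: 2 → 2, ΔL = +0 — ok.
ΔJ = 0, ±1 (not J=0↔0): J: 3/2 → 3/2, ΔJ = +0 — ok.
Rule(s) violated: ΔS.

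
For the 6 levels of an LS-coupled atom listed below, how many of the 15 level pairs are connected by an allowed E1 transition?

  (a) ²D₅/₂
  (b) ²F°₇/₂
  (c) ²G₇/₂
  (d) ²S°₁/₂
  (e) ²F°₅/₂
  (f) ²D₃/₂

(a)–(b): allowed.
(a)–(c): forbidden (parity, ΔL).
(a)–(d): forbidden (ΔL, ΔJ).
(a)–(e): allowed.
(a)–(f): forbidden (parity).
(b)–(c): allowed.
(b)–(d): forbidden (parity, ΔL, ΔJ).
(b)–(e): forbidden (parity).
(b)–(f): forbidden (ΔJ).
(c)–(d): forbidden (ΔL, ΔJ).
(c)–(e): allowed.
(c)–(f): forbidden (parity, ΔL, ΔJ).
(d)–(e): forbidden (parity, ΔL, ΔJ).
(d)–(f): forbidden (ΔL).
(e)–(f): allowed.
Allowed pairs: 5 of 15.

5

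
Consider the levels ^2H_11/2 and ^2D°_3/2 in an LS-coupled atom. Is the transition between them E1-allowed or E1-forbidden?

forbidden

Parity must change: even → odd — passes.
ΔS = 0: S: 1/2 → 1/2 — passes.
ΔL = 0, ±1 (not L=0↔0): L: 5 → 2, ΔL = -3 — fails.
ΔJ = 0, ±1 (not J=0↔0): J: 11/2 → 3/2, ΔJ = -4 — fails.
Rule(s) violated: ΔL, ΔJ.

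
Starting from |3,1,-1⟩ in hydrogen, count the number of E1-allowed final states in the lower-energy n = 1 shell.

1

E1 requires Δl = ±1, so l_f ∈ {0, 2}; with 0 ≤ l_f ≤ n_f−1 = 0, the allowed l_f values are {0}.
For l_f = 0: m_f ∈ {m_i−1, m_i, m_i+1} ∩ [−0, 0] = {0} → 1 state.
Total: 1.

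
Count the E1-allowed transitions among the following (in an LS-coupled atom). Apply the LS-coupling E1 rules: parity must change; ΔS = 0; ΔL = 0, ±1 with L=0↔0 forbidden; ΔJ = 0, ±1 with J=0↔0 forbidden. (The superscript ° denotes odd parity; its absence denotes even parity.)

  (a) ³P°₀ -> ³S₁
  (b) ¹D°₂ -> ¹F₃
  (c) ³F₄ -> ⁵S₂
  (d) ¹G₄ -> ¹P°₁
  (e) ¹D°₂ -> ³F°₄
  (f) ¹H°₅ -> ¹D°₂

(a) allowed
(b) allowed
(c) forbidden (parity, ΔS, ΔL, ΔJ fail)
(d) forbidden (ΔL, ΔJ fail)
(e) forbidden (parity, ΔS, ΔJ fail)
(f) forbidden (parity, ΔL, ΔJ fail)
Total allowed: 2 of 6.

2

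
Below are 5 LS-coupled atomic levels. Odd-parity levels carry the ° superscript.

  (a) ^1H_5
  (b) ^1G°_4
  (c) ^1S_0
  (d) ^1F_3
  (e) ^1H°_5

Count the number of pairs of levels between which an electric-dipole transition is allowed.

3

(a)–(b): allowed.
(a)–(c): forbidden (parity, ΔL, ΔJ).
(a)–(d): forbidden (parity, ΔL, ΔJ).
(a)–(e): allowed.
(b)–(c): forbidden (ΔL, ΔJ).
(b)–(d): allowed.
(b)–(e): forbidden (parity).
(c)–(d): forbidden (parity, ΔL, ΔJ).
(c)–(e): forbidden (ΔL, ΔJ).
(d)–(e): forbidden (ΔL, ΔJ).
Allowed pairs: 3 of 10.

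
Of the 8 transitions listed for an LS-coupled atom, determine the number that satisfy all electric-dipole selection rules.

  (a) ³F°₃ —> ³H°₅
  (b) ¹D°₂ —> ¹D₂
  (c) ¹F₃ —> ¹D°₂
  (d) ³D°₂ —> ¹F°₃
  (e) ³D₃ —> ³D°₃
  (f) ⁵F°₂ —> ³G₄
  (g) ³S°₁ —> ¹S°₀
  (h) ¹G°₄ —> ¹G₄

(a) forbidden (parity, ΔL, ΔJ fail)
(b) allowed
(c) allowed
(d) forbidden (parity, ΔS fail)
(e) allowed
(f) forbidden (ΔS, ΔJ fail)
(g) forbidden (parity, ΔS, ΔL fail)
(h) allowed
Total allowed: 4 of 8.

4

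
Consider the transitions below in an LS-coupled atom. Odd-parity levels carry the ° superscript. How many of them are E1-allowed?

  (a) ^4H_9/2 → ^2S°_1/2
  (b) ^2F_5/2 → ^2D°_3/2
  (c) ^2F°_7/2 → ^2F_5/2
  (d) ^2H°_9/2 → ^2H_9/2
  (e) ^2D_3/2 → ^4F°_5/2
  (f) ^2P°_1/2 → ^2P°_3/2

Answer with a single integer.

3

(a) forbidden (ΔS, ΔL, ΔJ fail)
(b) allowed
(c) allowed
(d) allowed
(e) forbidden (ΔS fails)
(f) forbidden (parity fails)
Total allowed: 3 of 6.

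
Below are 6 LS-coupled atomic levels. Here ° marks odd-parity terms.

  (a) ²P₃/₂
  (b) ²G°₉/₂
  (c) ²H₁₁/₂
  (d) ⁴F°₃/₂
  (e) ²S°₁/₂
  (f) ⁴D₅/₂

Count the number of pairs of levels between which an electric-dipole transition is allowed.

(a)–(b): forbidden (ΔL, ΔJ).
(a)–(c): forbidden (parity, ΔL, ΔJ).
(a)–(d): forbidden (ΔS, ΔL).
(a)–(e): allowed.
(a)–(f): forbidden (parity, ΔS).
(b)–(c): allowed.
(b)–(d): forbidden (parity, ΔS, ΔJ).
(b)–(e): forbidden (parity, ΔL, ΔJ).
(b)–(f): forbidden (ΔS, ΔL, ΔJ).
(c)–(d): forbidden (ΔS, ΔL, ΔJ).
(c)–(e): forbidden (ΔL, ΔJ).
(c)–(f): forbidden (parity, ΔS, ΔL, ΔJ).
(d)–(e): forbidden (parity, ΔS, ΔL).
(d)–(f): allowed.
(e)–(f): forbidden (ΔS, ΔL, ΔJ).
Allowed pairs: 3 of 15.

3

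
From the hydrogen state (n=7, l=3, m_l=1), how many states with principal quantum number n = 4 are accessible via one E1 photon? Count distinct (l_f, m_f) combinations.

3

E1 requires Δl = ±1, so l_f ∈ {2, 4}; with 0 ≤ l_f ≤ n_f−1 = 3, the allowed l_f values are {2}.
For l_f = 2: m_f ∈ {m_i−1, m_i, m_i+1} ∩ [−2, 2] = {0, 1, 2} → 3 states.
Total: 3.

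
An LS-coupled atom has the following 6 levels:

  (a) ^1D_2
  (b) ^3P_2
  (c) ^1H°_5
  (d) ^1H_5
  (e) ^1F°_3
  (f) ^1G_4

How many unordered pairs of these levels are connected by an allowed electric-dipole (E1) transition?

4

(a)–(b): forbidden (parity, ΔS).
(a)–(c): forbidden (ΔL, ΔJ).
(a)–(d): forbidden (parity, ΔL, ΔJ).
(a)–(e): allowed.
(a)–(f): forbidden (parity, ΔL, ΔJ).
(b)–(c): forbidden (ΔS, ΔL, ΔJ).
(b)–(d): forbidden (parity, ΔS, ΔL, ΔJ).
(b)–(e): forbidden (ΔS, ΔL).
(b)–(f): forbidden (parity, ΔS, ΔL, ΔJ).
(c)–(d): allowed.
(c)–(e): forbidden (parity, ΔL, ΔJ).
(c)–(f): allowed.
(d)–(e): forbidden (ΔL, ΔJ).
(d)–(f): forbidden (parity).
(e)–(f): allowed.
Allowed pairs: 4 of 15.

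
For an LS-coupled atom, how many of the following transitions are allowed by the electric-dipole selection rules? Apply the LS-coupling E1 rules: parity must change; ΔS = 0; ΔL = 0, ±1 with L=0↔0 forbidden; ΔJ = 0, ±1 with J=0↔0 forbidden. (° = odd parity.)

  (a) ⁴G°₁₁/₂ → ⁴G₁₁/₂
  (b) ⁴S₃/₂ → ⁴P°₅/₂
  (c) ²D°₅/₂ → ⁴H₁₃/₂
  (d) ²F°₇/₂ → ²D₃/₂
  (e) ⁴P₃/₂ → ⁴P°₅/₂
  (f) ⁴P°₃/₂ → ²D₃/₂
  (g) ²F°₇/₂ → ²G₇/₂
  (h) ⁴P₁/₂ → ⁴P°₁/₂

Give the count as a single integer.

5

(a) allowed
(b) allowed
(c) forbidden (ΔS, ΔL, ΔJ fail)
(d) forbidden (ΔJ fails)
(e) allowed
(f) forbidden (ΔS fails)
(g) allowed
(h) allowed
Total allowed: 5 of 8.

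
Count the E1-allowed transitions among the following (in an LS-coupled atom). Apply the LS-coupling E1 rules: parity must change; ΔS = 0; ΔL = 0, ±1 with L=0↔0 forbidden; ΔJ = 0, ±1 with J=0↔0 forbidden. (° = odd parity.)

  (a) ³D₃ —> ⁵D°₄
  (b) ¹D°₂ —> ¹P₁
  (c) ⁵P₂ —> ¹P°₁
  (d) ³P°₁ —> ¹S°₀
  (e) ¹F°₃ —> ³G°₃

1

(a) forbidden (ΔS fails)
(b) allowed
(c) forbidden (ΔS fails)
(d) forbidden (parity, ΔS fail)
(e) forbidden (parity, ΔS fail)
Total allowed: 1 of 5.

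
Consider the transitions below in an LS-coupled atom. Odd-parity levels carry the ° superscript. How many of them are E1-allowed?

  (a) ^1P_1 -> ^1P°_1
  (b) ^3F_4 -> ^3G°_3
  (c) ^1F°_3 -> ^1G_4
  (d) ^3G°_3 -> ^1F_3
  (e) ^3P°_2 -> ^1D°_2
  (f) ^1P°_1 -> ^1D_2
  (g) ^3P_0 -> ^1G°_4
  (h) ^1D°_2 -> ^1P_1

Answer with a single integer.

(a) allowed
(b) allowed
(c) allowed
(d) forbidden (ΔS fails)
(e) forbidden (parity, ΔS fail)
(f) allowed
(g) forbidden (ΔS, ΔL, ΔJ fail)
(h) allowed
Total allowed: 5 of 8.

5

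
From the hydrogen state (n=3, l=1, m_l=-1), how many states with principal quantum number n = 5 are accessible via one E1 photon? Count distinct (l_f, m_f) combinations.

E1 requires Δl = ±1, so l_f ∈ {0, 2}; with 0 ≤ l_f ≤ n_f−1 = 4, the allowed l_f values are {0, 2}.
For l_f = 0: m_f ∈ {m_i−1, m_i, m_i+1} ∩ [−0, 0] = {0} → 1 state.
For l_f = 2: m_f ∈ {m_i−1, m_i, m_i+1} ∩ [−2, 2] = {-2, -1, 0} → 3 states.
Total: 4.

4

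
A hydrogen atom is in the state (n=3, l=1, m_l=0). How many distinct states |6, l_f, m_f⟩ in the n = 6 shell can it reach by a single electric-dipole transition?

E1 requires Δl = ±1, so l_f ∈ {0, 2}; with 0 ≤ l_f ≤ n_f−1 = 5, the allowed l_f values are {0, 2}.
For l_f = 0: m_f ∈ {m_i−1, m_i, m_i+1} ∩ [−0, 0] = {0} → 1 state.
For l_f = 2: m_f ∈ {m_i−1, m_i, m_i+1} ∩ [−2, 2] = {-1, 0, 1} → 3 states.
Total: 4.

4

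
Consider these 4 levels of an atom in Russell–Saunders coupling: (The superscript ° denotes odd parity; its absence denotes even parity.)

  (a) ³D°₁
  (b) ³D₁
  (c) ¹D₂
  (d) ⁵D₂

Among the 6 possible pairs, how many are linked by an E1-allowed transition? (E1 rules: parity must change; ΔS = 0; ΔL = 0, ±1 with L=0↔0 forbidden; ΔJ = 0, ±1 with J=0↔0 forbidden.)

1

(a)–(b): allowed.
(a)–(c): forbidden (ΔS).
(a)–(d): forbidden (ΔS).
(b)–(c): forbidden (parity, ΔS).
(b)–(d): forbidden (parity, ΔS).
(c)–(d): forbidden (parity, ΔS).
Allowed pairs: 1 of 6.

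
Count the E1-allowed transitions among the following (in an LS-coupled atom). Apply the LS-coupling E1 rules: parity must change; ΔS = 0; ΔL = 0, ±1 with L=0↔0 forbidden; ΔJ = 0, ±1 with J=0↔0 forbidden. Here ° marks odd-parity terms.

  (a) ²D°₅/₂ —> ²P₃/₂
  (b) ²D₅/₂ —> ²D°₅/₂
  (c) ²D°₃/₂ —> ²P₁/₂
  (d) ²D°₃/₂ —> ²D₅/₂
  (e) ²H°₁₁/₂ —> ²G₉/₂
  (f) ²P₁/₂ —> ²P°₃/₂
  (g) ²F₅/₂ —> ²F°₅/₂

(a) allowed
(b) allowed
(c) allowed
(d) allowed
(e) allowed
(f) allowed
(g) allowed
Total allowed: 7 of 7.

7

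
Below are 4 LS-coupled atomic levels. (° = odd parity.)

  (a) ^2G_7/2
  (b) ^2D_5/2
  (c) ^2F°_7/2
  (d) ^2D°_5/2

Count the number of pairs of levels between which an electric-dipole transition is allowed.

3

(a)–(b): forbidden (parity, ΔL).
(a)–(c): allowed.
(a)–(d): forbidden (ΔL).
(b)–(c): allowed.
(b)–(d): allowed.
(c)–(d): forbidden (parity).
Allowed pairs: 3 of 6.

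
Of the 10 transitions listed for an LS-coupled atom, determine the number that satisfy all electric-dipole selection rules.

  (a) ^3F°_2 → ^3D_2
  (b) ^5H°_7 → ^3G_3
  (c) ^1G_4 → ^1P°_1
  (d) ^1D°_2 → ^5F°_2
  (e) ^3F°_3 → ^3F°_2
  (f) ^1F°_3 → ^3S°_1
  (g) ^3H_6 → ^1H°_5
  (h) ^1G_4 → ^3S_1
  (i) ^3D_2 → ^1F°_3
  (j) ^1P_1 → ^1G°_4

1

(a) allowed
(b) forbidden (ΔS, ΔJ fail)
(c) forbidden (ΔL, ΔJ fail)
(d) forbidden (parity, ΔS fail)
(e) forbidden (parity fails)
(f) forbidden (parity, ΔS, ΔL, ΔJ fail)
(g) forbidden (ΔS fails)
(h) forbidden (parity, ΔS, ΔL, ΔJ fail)
(i) forbidden (ΔS fails)
(j) forbidden (ΔL, ΔJ fail)
Total allowed: 1 of 10.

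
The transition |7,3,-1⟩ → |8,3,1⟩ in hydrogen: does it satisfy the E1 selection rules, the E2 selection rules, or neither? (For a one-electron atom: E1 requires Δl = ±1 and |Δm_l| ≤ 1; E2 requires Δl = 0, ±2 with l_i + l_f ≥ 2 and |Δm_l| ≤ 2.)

Δl = 3 − 3 = +0; l_i + l_f = 6.
Δm_l = +2.
E1 (Δl = ±1, |Δm_l| ≤ 1): not satisfied.
E2 (Δl = 0,±2, l_i+l_f ≥ 2, |Δm_l| ≤ 2): satisfied.

E2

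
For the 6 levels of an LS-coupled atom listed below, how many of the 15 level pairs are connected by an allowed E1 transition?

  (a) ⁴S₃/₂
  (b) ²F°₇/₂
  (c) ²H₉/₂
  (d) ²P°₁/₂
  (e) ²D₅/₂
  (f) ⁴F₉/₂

(a)–(b): forbidden (ΔS, ΔL, ΔJ).
(a)–(c): forbidden (parity, ΔS, ΔL, ΔJ).
(a)–(d): forbidden (ΔS).
(a)–(e): forbidden (parity, ΔS, ΔL).
(a)–(f): forbidden (parity, ΔL, ΔJ).
(b)–(c): forbidden (ΔL).
(b)–(d): forbidden (parity, ΔL, ΔJ).
(b)–(e): allowed.
(b)–(f): forbidden (ΔS).
(c)–(d): forbidden (ΔL, ΔJ).
(c)–(e): forbidden (parity, ΔL, ΔJ).
(c)–(f): forbidden (parity, ΔS, ΔL).
(d)–(e): forbidden (ΔJ).
(d)–(f): forbidden (ΔS, ΔL, ΔJ).
(e)–(f): forbidden (parity, ΔS, ΔJ).
Allowed pairs: 1 of 15.

1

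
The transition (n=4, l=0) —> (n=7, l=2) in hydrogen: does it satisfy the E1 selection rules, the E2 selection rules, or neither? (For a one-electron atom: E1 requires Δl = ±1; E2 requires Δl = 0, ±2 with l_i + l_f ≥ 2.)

E2

Δl = 2 − 0 = +2; l_i + l_f = 2.
E1 (Δl = ±1): not satisfied.
E2 (Δl = 0,±2, l_i+l_f ≥ 2): satisfied.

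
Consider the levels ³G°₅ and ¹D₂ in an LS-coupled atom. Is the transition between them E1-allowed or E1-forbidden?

Reading off the term symbols: S 1→0, L 4→2, J 5→2, parity odd→even.
Parity must change: odd → even — ok.
ΔS = 0: S: 1 → 0 — fails.
ΔL = 0, ±1 (not L=0↔0): L: 4 → 2, ΔL = -2 — fails.
ΔJ = 0, ±1 (not J=0↔0): J: 5 → 2, ΔJ = -3 — fails.
Rule(s) violated: ΔS, ΔL, ΔJ.

forbidden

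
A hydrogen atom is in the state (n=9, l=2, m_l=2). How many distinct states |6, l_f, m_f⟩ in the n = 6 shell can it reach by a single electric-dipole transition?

4

E1 requires Δl = ±1, so l_f ∈ {1, 3}; with 0 ≤ l_f ≤ n_f−1 = 5, the allowed l_f values are {1, 3}.
For l_f = 1: m_f ∈ {m_i−1, m_i, m_i+1} ∩ [−1, 1] = {1} → 1 state.
For l_f = 3: m_f ∈ {m_i−1, m_i, m_i+1} ∩ [−3, 3] = {1, 2, 3} → 3 states.
Total: 4.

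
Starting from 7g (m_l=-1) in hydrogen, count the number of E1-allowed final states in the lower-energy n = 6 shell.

E1 requires Δl = ±1, so l_f ∈ {3, 5}; with 0 ≤ l_f ≤ n_f−1 = 5, the allowed l_f values are {3, 5}.
For l_f = 3: m_f ∈ {m_i−1, m_i, m_i+1} ∩ [−3, 3] = {-2, -1, 0} → 3 states.
For l_f = 5: m_f ∈ {m_i−1, m_i, m_i+1} ∩ [−5, 5] = {-2, -1, 0} → 3 states.
Total: 6.

6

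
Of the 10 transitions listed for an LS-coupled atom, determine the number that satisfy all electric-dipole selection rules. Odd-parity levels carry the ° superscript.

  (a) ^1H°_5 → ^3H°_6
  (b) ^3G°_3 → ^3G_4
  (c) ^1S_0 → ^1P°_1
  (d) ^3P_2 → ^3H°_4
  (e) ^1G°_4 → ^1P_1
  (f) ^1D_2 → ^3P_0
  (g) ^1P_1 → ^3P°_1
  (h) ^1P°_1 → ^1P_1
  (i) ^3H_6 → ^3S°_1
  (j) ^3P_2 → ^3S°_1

4

(a) forbidden (parity, ΔS fail)
(b) allowed
(c) allowed
(d) forbidden (ΔL, ΔJ fail)
(e) forbidden (ΔL, ΔJ fail)
(f) forbidden (parity, ΔS, ΔJ fail)
(g) forbidden (ΔS fails)
(h) allowed
(i) forbidden (ΔL, ΔJ fail)
(j) allowed
Total allowed: 4 of 10.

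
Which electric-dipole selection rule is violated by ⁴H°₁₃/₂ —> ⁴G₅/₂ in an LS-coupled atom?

the ΔJ = 0, ±1 rule

Reading off the term symbols: S 3/2→3/2, L 5→4, J 13/2→5/2, parity odd→even.
Parity must change: odd → even — ✓.
ΔS = 0: S: 3/2 → 3/2 — ✓.
ΔJ = 0, ±1 (not J=0↔0): J: 13/2 → 5/2, ΔJ = -4 — ✗.
ΔL = 0, ±1 (not L=0↔0): L: 5 → 4, ΔL = -1 — ✓.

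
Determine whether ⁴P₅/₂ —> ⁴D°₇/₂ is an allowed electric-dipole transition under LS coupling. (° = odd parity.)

allowed

Parity must change: even → odd — passes.
ΔS = 0: S: 3/2 → 3/2 — passes.
ΔL = 0, ±1 (not L=0↔0): L: 1 → 2, ΔL = +1 — passes.
ΔJ = 0, ±1 (not J=0↔0): J: 5/2 → 7/2, ΔJ = +1 — passes.
All four E1 rules are satisfied.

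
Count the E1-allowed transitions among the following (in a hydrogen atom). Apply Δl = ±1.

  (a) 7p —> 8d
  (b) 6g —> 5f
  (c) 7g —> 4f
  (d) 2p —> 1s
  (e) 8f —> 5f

4

(a) allowed
(b) allowed
(c) allowed
(d) allowed
(e) forbidden — Δl = +0 (E1 requires Δl = ±1)
Total allowed: 4 of 5.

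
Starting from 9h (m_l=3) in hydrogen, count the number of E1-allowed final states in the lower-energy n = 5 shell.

E1 requires Δl = ±1, so l_f ∈ {4, 6}; with 0 ≤ l_f ≤ n_f−1 = 4, the allowed l_f values are {4}.
For l_f = 4: m_f ∈ {m_i−1, m_i, m_i+1} ∩ [−4, 4] = {2, 3, 4} → 3 states.
Total: 3.

3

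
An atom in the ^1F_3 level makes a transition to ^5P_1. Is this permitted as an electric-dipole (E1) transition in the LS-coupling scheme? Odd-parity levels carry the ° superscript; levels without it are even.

forbidden

ΔS = 0: S: 0 → 2 — fails.
ΔL = 0, ±1 (not L=0↔0): L: 3 → 1, ΔL = -2 — fails.
Parity must change: even → even — fails.
ΔJ = 0, ±1 (not J=0↔0): J: 3 → 1, ΔJ = -2 — fails.
Rule(s) violated: parity, ΔS, ΔL, ΔJ.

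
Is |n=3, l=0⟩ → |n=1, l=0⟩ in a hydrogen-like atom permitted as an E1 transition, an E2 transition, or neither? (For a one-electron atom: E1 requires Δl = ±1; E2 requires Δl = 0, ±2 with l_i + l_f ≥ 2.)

neither

Δl = 0 − 0 = +0; l_i + l_f = 0.
E1 (Δl = ±1): not satisfied.
E2 (Δl = 0,±2, l_i+l_f ≥ 2): not satisfied.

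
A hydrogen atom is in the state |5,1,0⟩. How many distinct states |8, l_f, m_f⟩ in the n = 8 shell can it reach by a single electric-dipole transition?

4

E1 requires Δl = ±1, so l_f ∈ {0, 2}; with 0 ≤ l_f ≤ n_f−1 = 7, the allowed l_f values are {0, 2}.
For l_f = 0: m_f ∈ {m_i−1, m_i, m_i+1} ∩ [−0, 0] = {0} → 1 state.
For l_f = 2: m_f ∈ {m_i−1, m_i, m_i+1} ∩ [−2, 2] = {-1, 0, 1} → 3 states.
Total: 4.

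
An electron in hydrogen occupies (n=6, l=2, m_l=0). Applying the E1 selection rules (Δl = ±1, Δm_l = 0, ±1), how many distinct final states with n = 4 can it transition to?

6

E1 requires Δl = ±1, so l_f ∈ {1, 3}; with 0 ≤ l_f ≤ n_f−1 = 3, the allowed l_f values are {1, 3}.
For l_f = 1: m_f ∈ {m_i−1, m_i, m_i+1} ∩ [−1, 1] = {-1, 0, 1} → 3 states.
For l_f = 3: m_f ∈ {m_i−1, m_i, m_i+1} ∩ [−3, 3] = {-1, 0, 1} → 3 states.
Total: 6.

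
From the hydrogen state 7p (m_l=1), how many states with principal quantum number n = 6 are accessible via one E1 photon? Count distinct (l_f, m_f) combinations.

E1 requires Δl = ±1, so l_f ∈ {0, 2}; with 0 ≤ l_f ≤ n_f−1 = 5, the allowed l_f values are {0, 2}.
For l_f = 0: m_f ∈ {m_i−1, m_i, m_i+1} ∩ [−0, 0] = {0} → 1 state.
For l_f = 2: m_f ∈ {m_i−1, m_i, m_i+1} ∩ [−2, 2] = {0, 1, 2} → 3 states.
Total: 4.

4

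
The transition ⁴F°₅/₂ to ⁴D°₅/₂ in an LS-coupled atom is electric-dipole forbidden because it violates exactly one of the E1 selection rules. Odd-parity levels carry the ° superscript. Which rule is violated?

parity

Parity must change: odd → odd — fails.
ΔS = 0: S: 3/2 → 3/2 — ok.
ΔL = 0, ±1 (not L=0↔0): L: 3 → 2, ΔL = -1 — ok.
ΔJ = 0, ±1 (not J=0↔0): J: 5/2 → 5/2, ΔJ = +0 — ok.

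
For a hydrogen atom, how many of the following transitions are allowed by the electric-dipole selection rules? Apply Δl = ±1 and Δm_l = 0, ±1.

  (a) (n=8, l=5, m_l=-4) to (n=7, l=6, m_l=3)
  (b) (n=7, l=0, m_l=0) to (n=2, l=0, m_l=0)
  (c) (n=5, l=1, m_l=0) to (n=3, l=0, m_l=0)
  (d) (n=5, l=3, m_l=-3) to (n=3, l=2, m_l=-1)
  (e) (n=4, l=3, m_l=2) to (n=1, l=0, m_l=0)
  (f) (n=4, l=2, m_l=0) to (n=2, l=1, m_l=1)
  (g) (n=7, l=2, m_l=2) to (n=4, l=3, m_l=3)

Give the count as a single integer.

(a) forbidden — Δm_l = +7 (E1 requires Δm_l = 0, ±1)
(b) forbidden — Δl = +0 (E1 requires Δl = ±1)
(c) allowed
(d) forbidden — Δm_l = +2 (E1 requires Δm_l = 0, ±1)
(e) forbidden — Δl = -3 (E1 requires Δl = ±1); Δm_l = -2 (E1 requires Δm_l = 0, ±1)
(f) allowed
(g) allowed
Total allowed: 3 of 7.

3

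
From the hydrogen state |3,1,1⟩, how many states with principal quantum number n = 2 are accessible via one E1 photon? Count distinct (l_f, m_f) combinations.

1

E1 requires Δl = ±1, so l_f ∈ {0, 2}; with 0 ≤ l_f ≤ n_f−1 = 1, the allowed l_f values are {0}.
For l_f = 0: m_f ∈ {m_i−1, m_i, m_i+1} ∩ [−0, 0] = {0} → 1 state.
Total: 1.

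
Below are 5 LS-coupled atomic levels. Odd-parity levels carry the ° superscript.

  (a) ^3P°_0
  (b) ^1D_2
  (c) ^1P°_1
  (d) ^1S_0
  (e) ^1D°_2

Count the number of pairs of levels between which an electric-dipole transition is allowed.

(a)–(b): forbidden (ΔS, ΔJ).
(a)–(c): forbidden (parity, ΔS).
(a)–(d): forbidden (ΔS, ΔJ).
(a)–(e): forbidden (parity, ΔS, ΔJ).
(b)–(c): allowed.
(b)–(d): forbidden (parity, ΔL, ΔJ).
(b)–(e): allowed.
(c)–(d): allowed.
(c)–(e): forbidden (parity).
(d)–(e): forbidden (ΔL, ΔJ).
Allowed pairs: 3 of 10.

3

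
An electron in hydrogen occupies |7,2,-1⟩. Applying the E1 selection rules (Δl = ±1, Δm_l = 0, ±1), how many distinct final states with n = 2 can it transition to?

2

E1 requires Δl = ±1, so l_f ∈ {1, 3}; with 0 ≤ l_f ≤ n_f−1 = 1, the allowed l_f values are {1}.
For l_f = 1: m_f ∈ {m_i−1, m_i, m_i+1} ∩ [−1, 1] = {-1, 0} → 2 states.
Total: 2.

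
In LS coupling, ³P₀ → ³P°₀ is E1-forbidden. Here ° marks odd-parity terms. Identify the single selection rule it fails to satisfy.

Parity must change: even → odd — ✓.
ΔS = 0: S: 1 → 1 — ✓.
ΔL = 0, ±1 (not L=0↔0): L: 1 → 1, ΔL = +0 — ✓.
ΔJ = 0, ±1 (not J=0↔0): J: 0 → 0, ΔJ = +0 — ✗.

the J=0 ↔ J=0 exclusion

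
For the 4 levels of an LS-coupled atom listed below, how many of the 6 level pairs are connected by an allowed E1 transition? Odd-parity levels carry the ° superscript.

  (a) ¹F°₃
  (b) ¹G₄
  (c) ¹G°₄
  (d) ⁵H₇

2

(a)–(b): allowed.
(a)–(c): forbidden (parity).
(a)–(d): forbidden (ΔS, ΔL, ΔJ).
(b)–(c): allowed.
(b)–(d): forbidden (parity, ΔS, ΔJ).
(c)–(d): forbidden (ΔS, ΔJ).
Allowed pairs: 2 of 6.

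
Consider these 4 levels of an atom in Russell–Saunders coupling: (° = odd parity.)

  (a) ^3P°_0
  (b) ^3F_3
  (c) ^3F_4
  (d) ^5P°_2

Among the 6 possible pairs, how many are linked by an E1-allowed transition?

0

(a)–(b): forbidden (ΔL, ΔJ).
(a)–(c): forbidden (ΔL, ΔJ).
(a)–(d): forbidden (parity, ΔS, ΔJ).
(b)–(c): forbidden (parity).
(b)–(d): forbidden (ΔS, ΔL).
(c)–(d): forbidden (ΔS, ΔL, ΔJ).
Allowed pairs: 0 of 6.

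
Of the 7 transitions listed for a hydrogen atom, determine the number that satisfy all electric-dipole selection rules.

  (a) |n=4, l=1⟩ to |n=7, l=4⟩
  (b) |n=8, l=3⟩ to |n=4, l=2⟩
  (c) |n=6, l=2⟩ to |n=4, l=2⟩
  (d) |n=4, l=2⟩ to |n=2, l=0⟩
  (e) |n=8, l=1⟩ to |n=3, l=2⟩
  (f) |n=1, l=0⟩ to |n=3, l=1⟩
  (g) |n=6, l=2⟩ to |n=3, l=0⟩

(a) forbidden — Δl = +3 (E1 requires Δl = ±1)
(b) allowed
(c) forbidden — Δl = +0 (E1 requires Δl = ±1)
(d) forbidden — Δl = -2 (E1 requires Δl = ±1)
(e) allowed
(f) allowed
(g) forbidden — Δl = -2 (E1 requires Δl = ±1)
Total allowed: 3 of 7.

3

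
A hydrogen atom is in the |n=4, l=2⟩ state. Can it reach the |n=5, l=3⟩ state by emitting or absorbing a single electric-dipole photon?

l: 2 → 3 (Δl = +1). Δl = ±1 ✓.
All E1 selection rules are satisfied.

allowed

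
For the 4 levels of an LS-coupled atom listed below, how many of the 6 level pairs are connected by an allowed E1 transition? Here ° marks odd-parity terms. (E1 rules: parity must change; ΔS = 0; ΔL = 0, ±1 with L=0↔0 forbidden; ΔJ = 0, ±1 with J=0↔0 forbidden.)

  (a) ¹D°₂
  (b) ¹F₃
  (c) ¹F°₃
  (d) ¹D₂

(a)–(b): allowed.
(a)–(c): forbidden (parity).
(a)–(d): allowed.
(b)–(c): allowed.
(b)–(d): forbidden (parity).
(c)–(d): allowed.
Allowed pairs: 4 of 6.

4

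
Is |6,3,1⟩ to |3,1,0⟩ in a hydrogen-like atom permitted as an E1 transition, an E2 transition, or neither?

E2

Δl = 1 − 3 = -2; l_i + l_f = 4.
Δm_l = -1.
E1 (Δl = ±1, |Δm_l| ≤ 1): not satisfied.
E2 (Δl = 0,±2, l_i+l_f ≥ 2, |Δm_l| ≤ 2): satisfied.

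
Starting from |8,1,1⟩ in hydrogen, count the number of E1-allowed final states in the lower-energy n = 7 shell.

E1 requires Δl = ±1, so l_f ∈ {0, 2}; with 0 ≤ l_f ≤ n_f−1 = 6, the allowed l_f values are {0, 2}.
For l_f = 0: m_f ∈ {m_i−1, m_i, m_i+1} ∩ [−0, 0] = {0} → 1 state.
For l_f = 2: m_f ∈ {m_i−1, m_i, m_i+1} ∩ [−2, 2] = {0, 1, 2} → 3 states.
Total: 4.

4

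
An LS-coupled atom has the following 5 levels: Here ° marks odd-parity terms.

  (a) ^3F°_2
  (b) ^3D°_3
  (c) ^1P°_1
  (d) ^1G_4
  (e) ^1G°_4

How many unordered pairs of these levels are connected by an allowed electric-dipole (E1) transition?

(a)–(b): forbidden (parity).
(a)–(c): forbidden (parity, ΔS, ΔL).
(a)–(d): forbidden (ΔS, ΔJ).
(a)–(e): forbidden (parity, ΔS, ΔJ).
(b)–(c): forbidden (parity, ΔS, ΔJ).
(b)–(d): forbidden (ΔS, ΔL).
(b)–(e): forbidden (parity, ΔS, ΔL).
(c)–(d): forbidden (ΔL, ΔJ).
(c)–(e): forbidden (parity, ΔL, ΔJ).
(d)–(e): allowed.
Allowed pairs: 1 of 10.

1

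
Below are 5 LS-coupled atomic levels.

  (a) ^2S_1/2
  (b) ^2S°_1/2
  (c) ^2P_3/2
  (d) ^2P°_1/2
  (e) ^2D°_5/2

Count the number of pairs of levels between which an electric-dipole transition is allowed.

4

(a)–(b): forbidden (ΔL).
(a)–(c): forbidden (parity).
(a)–(d): allowed.
(a)–(e): forbidden (ΔL, ΔJ).
(b)–(c): allowed.
(b)–(d): forbidden (parity).
(b)–(e): forbidden (parity, ΔL, ΔJ).
(c)–(d): allowed.
(c)–(e): allowed.
(d)–(e): forbidden (parity, ΔJ).
Allowed pairs: 4 of 10.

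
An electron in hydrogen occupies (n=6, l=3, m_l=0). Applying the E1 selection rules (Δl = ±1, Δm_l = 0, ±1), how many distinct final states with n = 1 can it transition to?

0

E1 requires l_f ∈ {2, 4}, but neither lies in [0, 0], so no final state is reachable.
Total: 0.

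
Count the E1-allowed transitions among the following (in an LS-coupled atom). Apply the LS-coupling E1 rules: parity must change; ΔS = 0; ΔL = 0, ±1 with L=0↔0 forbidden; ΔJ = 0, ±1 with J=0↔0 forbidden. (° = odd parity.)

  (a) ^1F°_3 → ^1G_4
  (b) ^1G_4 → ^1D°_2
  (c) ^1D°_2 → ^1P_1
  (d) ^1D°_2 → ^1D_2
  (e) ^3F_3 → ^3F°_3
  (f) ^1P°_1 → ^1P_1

(a) allowed
(b) forbidden (ΔL, ΔJ fail)
(c) allowed
(d) allowed
(e) allowed
(f) allowed
Total allowed: 5 of 6.

5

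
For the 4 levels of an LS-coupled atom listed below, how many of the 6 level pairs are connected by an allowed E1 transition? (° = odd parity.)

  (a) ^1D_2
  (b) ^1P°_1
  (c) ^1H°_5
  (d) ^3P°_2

1

(a)–(b): allowed.
(a)–(c): forbidden (ΔL, ΔJ).
(a)–(d): forbidden (ΔS).
(b)–(c): forbidden (parity, ΔL, ΔJ).
(b)–(d): forbidden (parity, ΔS).
(c)–(d): forbidden (parity, ΔS, ΔL, ΔJ).
Allowed pairs: 1 of 6.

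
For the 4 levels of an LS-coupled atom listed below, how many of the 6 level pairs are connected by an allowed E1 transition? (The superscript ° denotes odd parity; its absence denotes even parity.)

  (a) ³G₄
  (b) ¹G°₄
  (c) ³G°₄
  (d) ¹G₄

2

(a)–(b): forbidden (ΔS).
(a)–(c): allowed.
(a)–(d): forbidden (parity, ΔS).
(b)–(c): forbidden (parity, ΔS).
(b)–(d): allowed.
(c)–(d): forbidden (ΔS).
Allowed pairs: 2 of 6.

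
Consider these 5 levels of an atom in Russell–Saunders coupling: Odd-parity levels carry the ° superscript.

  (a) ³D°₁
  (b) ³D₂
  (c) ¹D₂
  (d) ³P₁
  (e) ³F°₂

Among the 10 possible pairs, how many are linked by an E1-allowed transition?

3

(a)–(b): allowed.
(a)–(c): forbidden (ΔS).
(a)–(d): allowed.
(a)–(e): forbidden (parity).
(b)–(c): forbidden (parity, ΔS).
(b)–(d): forbidden (parity).
(b)–(e): allowed.
(c)–(d): forbidden (parity, ΔS).
(c)–(e): forbidden (ΔS).
(d)–(e): forbidden (ΔL).
Allowed pairs: 3 of 10.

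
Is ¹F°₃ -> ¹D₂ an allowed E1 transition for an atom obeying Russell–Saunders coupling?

ΔJ = 0, ±1 (not J=0↔0): J: 3 → 2, ΔJ = -1 — passes.
ΔL = 0, ±1 (not L=0↔0): L: 3 → 2, ΔL = -1 — passes.
ΔS = 0: S: 0 → 0 — passes.
Parity must change: odd → even — passes.
All four E1 rules are satisfied.

allowed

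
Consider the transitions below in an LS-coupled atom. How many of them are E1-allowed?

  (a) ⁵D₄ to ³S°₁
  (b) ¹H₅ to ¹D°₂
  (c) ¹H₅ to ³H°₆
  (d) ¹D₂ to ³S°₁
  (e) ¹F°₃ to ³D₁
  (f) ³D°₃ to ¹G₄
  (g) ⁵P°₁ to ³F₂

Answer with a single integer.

(a) forbidden (ΔS, ΔL, ΔJ fail)
(b) forbidden (ΔL, ΔJ fail)
(c) forbidden (ΔS fails)
(d) forbidden (ΔS, ΔL fail)
(e) forbidden (ΔS, ΔJ fail)
(f) forbidden (ΔS, ΔL fail)
(g) forbidden (ΔS, ΔL fail)
Total allowed: 0 of 7.

0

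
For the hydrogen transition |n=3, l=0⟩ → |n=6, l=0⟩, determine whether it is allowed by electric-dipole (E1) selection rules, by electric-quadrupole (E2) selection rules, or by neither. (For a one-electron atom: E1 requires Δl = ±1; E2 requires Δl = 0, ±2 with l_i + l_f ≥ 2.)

Δl = 0 − 0 = +0; l_i + l_f = 0.
E1 (Δl = ±1): not satisfied.
E2 (Δl = 0,±2, l_i+l_f ≥ 2): not satisfied.

neither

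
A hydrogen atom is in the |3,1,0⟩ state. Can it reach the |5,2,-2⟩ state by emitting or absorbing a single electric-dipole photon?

l: 1 → 2 (Δl = +1). Δl = ±1 ok.
m_l: 0 → -2 (Δm_l = -2). |Δm_l| ≤ 1 fails.
The transition is electric-dipole forbidden.

forbidden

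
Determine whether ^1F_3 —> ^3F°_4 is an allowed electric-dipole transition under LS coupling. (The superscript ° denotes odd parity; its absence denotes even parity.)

forbidden

Initial level: S=0, L=3, J=3, parity even. Final level: S=1, L=3, J=4, parity odd.
Parity must change: even → odd — satisfied.
ΔS = 0: S: 0 → 1 — violated.
ΔL = 0, ±1 (not L=0↔0): L: 3 → 3, ΔL = +0 — satisfied.
ΔJ = 0, ±1 (not J=0↔0): J: 3 → 4, ΔJ = +1 — satisfied.
Rule(s) violated: ΔS.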